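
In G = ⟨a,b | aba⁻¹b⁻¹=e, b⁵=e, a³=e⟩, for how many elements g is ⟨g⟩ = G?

G is cyclic of order 15. An element generates G iff its order is 15, and a cyclic group of order 15 has exactly φ(15) = 8 such elements.

Answer: 8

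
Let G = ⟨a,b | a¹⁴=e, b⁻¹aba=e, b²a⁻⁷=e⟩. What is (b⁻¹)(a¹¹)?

Compute (b⁻¹) · (a¹¹) by multiplying left to right and reducing via the relations at each step:
  (b⁻¹) · a¹¹ = a³b⁻¹

Answer: a³b⁻¹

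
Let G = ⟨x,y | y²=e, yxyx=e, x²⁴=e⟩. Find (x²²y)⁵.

Compute successive powers of (x²²y), reducing at each step:
  (x²²y)²: (x²²y) · x²² = y;   y · y = e
  (x²²y)³: e · x²² = x²²;   (x²²) · y = x²²y
  (x²²y)⁴: (x²²y) · x²² = y;   y · y = e
  (x²²y)⁵: e · x²² = x²²;   (x²²) · y = x²²y

Answer: x²²y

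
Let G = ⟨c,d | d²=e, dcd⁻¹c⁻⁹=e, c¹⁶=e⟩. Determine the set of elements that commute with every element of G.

An element z ∈ Z(G) iff z commutes with every generator.
For example c² is central: (c²)·c = c³ = c·(c²); (c²)·d = c²d = d·(c²).
Whereas c ∉ Z(G) since c·d = cd ≠ c⁹d = d·c.
Checking each of the 32 elements this way gives Z(G) = {e, c², c⁴, c⁶, c⁸, c¹⁰, c¹², c¹⁴}, of order 8.

Answer: {e, c², c⁴, c⁶, c⁸, c¹⁰, c¹², c¹⁴}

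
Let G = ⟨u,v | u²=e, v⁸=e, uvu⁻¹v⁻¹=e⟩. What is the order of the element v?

Compute successive powers until reaching e:
  v¹ = v, v² = v², v³ = v³, v⁴ = v⁴, v⁵ = v⁵, v⁶ = v⁶, v⁷ = v⁷, v⁸ = e.
The smallest positive k with vᵏ = e is 8.

Answer: 8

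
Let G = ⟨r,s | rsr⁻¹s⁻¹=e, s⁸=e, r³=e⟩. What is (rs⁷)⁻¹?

The order of (rs⁷) is 24 (smallest k with (rs⁷)ᵏ = e), so (rs⁷)⁻¹ = (rs⁷)²³ = r²s.
Check: (rs⁷) · (r²s) → (rs⁷) · r² = s⁷;   (s⁷) · s = e, giving e as required.

Answer: r²s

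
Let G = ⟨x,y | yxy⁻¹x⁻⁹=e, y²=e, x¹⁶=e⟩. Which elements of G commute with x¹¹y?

⟨x¹¹y⟩ ⊆ C_G(x¹¹y) since powers of x¹¹y commute with x¹¹y; so |C_G(x¹¹y)| ≥ |⟨x¹¹y⟩| = 16.
By orbit–stabilizer, |C_G(x¹¹y)| = |G| / |conj. class of x¹¹y| = 32 / 2 = 16.
The 16 elements commuting with x¹¹y are {e, x², x⁴, x⁶, x⁸, x¹⁰, x¹², x¹⁴, x⁹y, xy, x¹¹y, x³y, x¹³y, x⁵y, x¹⁵y, x⁷y}.

Answer: {e, x², x⁴, x⁶, x⁸, x¹⁰, x¹², x¹⁴, x⁹y, xy, x¹¹y, x³y, x¹³y, x⁵y, x¹⁵y, x⁷y}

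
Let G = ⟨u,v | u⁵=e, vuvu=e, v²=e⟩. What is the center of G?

An element z ∈ Z(G) iff z commutes with every generator.
For example e is central: e·u = u = u·e; e·v = v = v·e.
Whereas u ∉ Z(G) since u·v = uv ≠ u⁴v = v·u.
Checking each of the 10 elements this way gives Z(G) = {e}, of order 1.

Answer: {e}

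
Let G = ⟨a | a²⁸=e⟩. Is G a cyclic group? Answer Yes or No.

|G| = 28. The element a has order 28 (its powers give 28 distinct elements), so ⟨a⟩ = G and G is cyclic.

Answer: Yes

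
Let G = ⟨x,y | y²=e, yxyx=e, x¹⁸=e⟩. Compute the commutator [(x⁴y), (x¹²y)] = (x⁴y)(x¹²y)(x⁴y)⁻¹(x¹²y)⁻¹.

[(x⁴y), (x¹²y)] = (x⁴y)·(x¹²y)·(x⁴y)⁻¹·(x¹²y)⁻¹.
  (x⁴y) · (x¹²y) = x¹⁰
  (x¹⁰) · (x⁴y) = x¹⁴y
  (x¹⁴y) · (x¹²y) = x²

Answer: x²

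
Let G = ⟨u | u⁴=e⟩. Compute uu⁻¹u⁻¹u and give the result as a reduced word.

Multiply left to right, reducing at each step:
  u · u⁻¹ = e
  e · u⁻¹ = u³
  (u³) · u = e

Answer: e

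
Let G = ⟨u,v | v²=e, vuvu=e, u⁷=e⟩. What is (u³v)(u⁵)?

Compute (u³v) · (u⁵) by multiplying left to right and reducing via the relations at each step:
  (u³v) · u⁵ = u⁵v

Answer: u⁵v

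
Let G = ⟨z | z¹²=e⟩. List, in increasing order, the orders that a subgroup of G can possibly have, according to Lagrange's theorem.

|G| = 12 = 2² · 3. By Lagrange's theorem the order of any subgroup divides 12; the divisors of 12 are 1, 2, 3, 4, 6, 12.

Answer: 1, 2, 3, 4, 6, 12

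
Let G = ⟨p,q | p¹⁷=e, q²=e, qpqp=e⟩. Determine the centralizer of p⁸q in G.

⟨p⁸q⟩ ⊆ C_G(p⁸q) since powers of p⁸q commute with p⁸q; so |C_G(p⁸q)| ≥ |⟨p⁸q⟩| = 2.
By orbit–stabilizer, |C_G(p⁸q)| = |G| / |conj. class of p⁸q| = 34 / 17 = 2.
The 2 elements commuting with p⁸q are {e, p⁸q}.

Answer: {e, p⁸q}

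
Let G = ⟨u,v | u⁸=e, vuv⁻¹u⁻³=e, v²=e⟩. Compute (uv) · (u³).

Compute (uv) · (u³) by multiplying left to right and reducing via the relations at each step:
  (uv) · u³ = u²v

Answer: u²v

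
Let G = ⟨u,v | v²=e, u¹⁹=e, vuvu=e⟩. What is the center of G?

An element z ∈ Z(G) iff z commutes with every generator.
For example e is central: e·u = u = u·e; e·v = v = v·e.
Whereas u ∉ Z(G) since u·v = uv ≠ u¹⁸v = v·u.
Checking each of the 38 elements this way gives Z(G) = {e}, of order 1.

Answer: {e}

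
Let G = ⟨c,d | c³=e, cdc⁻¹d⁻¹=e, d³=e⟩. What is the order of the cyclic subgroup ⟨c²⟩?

|⟨c²⟩| equals the order of c². Compute successive powers until reaching e:
  (c²)¹ = c², (c²)² = c, (c²)³ = e.
The smallest positive k with (c²)ᵏ = e is 3, so |⟨c²⟩| = 3.

Answer: 3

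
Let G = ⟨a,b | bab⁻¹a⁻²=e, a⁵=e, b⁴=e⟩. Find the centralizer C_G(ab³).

⟨ab³⟩ ⊆ C_G(ab³) since powers of ab³ commute with ab³; so |C_G(ab³)| ≥ |⟨ab³⟩| = 4.
By orbit–stabilizer, |C_G(ab³)| = |G| / |conj. class of ab³| = 20 / 5 = 4.
The 4 elements commuting with ab³ are {e, ab³, a³b, a⁴b²}.

Answer: {e, ab³, a³b, a⁴b²}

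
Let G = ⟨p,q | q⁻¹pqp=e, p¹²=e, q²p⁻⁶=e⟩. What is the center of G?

An element z ∈ Z(G) iff z commutes with every generator.
For example p⁶ is central: (p⁶)·p = p⁷ = p·(p⁶); (p⁶)·q = q⁻¹ = q·(p⁶).
Whereas p ∉ Z(G) since p·q = pq ≠ p⁵q⁻¹ = q·p.
Checking each of the 24 elements this way gives Z(G) = {e, p⁶}, of order 2.

Answer: {e, p⁶}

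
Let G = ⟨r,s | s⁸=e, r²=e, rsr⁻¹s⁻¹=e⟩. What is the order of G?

Enumerate words in the generators, reducing via the relations: the distinct elements are
  {e, r, s, rs, s², s³, s⁴, s⁵, s⁶, s⁷, rs², rs³, rs⁴, rs⁵, rs⁶, rs⁷}.
No further products give new elements, so |G| = 16.

Answer: 16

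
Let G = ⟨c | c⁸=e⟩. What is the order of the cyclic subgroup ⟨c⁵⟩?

|⟨c⁵⟩| equals the order of c⁵. Compute successive powers until reaching e:
  (c⁵)¹ = c⁵, (c⁵)² = c², (c⁵)³ = c⁷, (c⁵)⁴ = c⁴, (c⁵)⁵ = c, (c⁵)⁶ = c⁶, (c⁵)⁷ = c³, (c⁵)⁸ = e.
The smallest positive k with (c⁵)ᵏ = e is 8, so |⟨c⁵⟩| = 8.

Answer: 8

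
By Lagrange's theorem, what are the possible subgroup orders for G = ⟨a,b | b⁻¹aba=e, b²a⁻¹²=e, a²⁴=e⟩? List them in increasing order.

|G| = 48 = 2⁴ · 3. By Lagrange's theorem the order of any subgroup divides 48; the divisors of 48 are 1, 2, 3, 4, 6, 8, 12, 16, 24, 48.

Answer: 1, 2, 3, 4, 6, 8, 12, 16, 24, 48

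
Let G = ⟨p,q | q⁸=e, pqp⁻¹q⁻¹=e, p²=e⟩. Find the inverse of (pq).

The order of (pq) is 8 (smallest k with (pq)ᵏ = e), so (pq)⁻¹ = (pq)⁷ = pq⁷.
Check: (pq) · (pq⁷) → (pq) · p = q;   q · q⁷ = e, giving e as required.

Answer: pq⁷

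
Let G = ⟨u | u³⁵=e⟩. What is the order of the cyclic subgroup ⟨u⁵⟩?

|⟨u⁵⟩| equals the order of u⁵. Compute successive powers until reaching e:
  (u⁵)¹ = u⁵, (u⁵)² = u¹⁰, (u⁵)³ = u¹⁵, (u⁵)⁴ = u²⁰, (u⁵)⁵ = u²⁵, (u⁵)⁶ = u³⁰, (u⁵)⁷ = e.
The smallest positive k with (u⁵)ᵏ = e is 7, so |⟨u⁵⟩| = 7.

Answer: 7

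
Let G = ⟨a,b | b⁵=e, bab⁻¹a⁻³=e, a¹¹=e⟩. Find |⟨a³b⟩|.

|⟨a³b⟩| equals the order of a³b. Compute successive powers until reaching e:
  (a³b)¹ = a³b, (a³b)² = ab², (a³b)³ = a⁶b³, (a³b)⁴ = a¹⁰b⁴, (a³b)⁵ = e.
The smallest positive k with (a³b)ᵏ = e is 5, so |⟨a³b⟩| = 5.

Answer: 5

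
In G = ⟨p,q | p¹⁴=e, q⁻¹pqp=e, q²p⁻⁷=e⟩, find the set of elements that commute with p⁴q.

⟨p⁴q⟩ ⊆ C_G(p⁴q) since powers of p⁴q commute with p⁴q; so |C_G(p⁴q)| ≥ |⟨p⁴q⟩| = 4.
By orbit–stabilizer, |C_G(p⁴q)| = |G| / |conj. class of p⁴q| = 28 / 7 = 4.
The 4 elements commuting with p⁴q are {e, p⁷, p⁴q, p⁴q⁻¹}.

Answer: {e, p⁷, p⁴q, p⁴q⁻¹}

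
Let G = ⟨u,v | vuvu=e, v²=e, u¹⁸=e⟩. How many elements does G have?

Enumerate words in the generators, reducing via the relations: the distinct elements are
  {e, u, v, uv, u², u³, u⁴, u⁵, u⁶, u⁷, u⁸, u⁹, u²v, u³v, u¹², u¹³, u¹¹, u¹⁰, u¹⁴, u¹⁵, u¹⁶, u¹⁷, u⁴v, u⁵v, u⁶v, u⁷v, u⁸v, u⁹v, u¹²v, u¹³v, u¹¹v, u¹⁰v, u¹⁴v, u¹⁵v, u¹⁶v, u¹⁷v}.
No further products give new elements, so |G| = 36.

Answer: 36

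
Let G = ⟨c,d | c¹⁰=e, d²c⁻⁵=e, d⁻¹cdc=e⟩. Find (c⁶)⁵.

Compute successive powers of (c⁶), reducing at each step:
  (c⁶)²: (c⁶) · c⁶ = c²
  (c⁶)³: (c²) · c⁶ = c⁸
  (c⁶)⁴: (c⁸) · c⁶ = c⁴
  (c⁶)⁵: (c⁴) · c⁶ = e

Answer: e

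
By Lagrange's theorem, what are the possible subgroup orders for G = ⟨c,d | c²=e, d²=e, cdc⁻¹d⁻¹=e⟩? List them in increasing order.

|G| = 4 = 2². By Lagrange's theorem the order of any subgroup divides 4; the divisors of 4 are 1, 2, 4.

Answer: 1, 2, 4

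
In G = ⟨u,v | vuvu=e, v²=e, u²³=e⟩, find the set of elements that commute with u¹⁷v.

⟨u¹⁷v⟩ ⊆ C_G(u¹⁷v) since powers of u¹⁷v commute with u¹⁷v; so |C_G(u¹⁷v)| ≥ |⟨u¹⁷v⟩| = 2.
By orbit–stabilizer, |C_G(u¹⁷v)| = |G| / |conj. class of u¹⁷v| = 46 / 23 = 2.
The 2 elements commuting with u¹⁷v are {e, u¹⁷v}.

Answer: {e, u¹⁷v}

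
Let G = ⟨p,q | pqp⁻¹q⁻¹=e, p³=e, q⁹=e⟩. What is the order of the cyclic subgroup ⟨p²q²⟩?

|⟨p²q²⟩| equals the order of p²q². Compute successive powers until reaching e:
  (p²q²)¹ = p²q², (p²q²)² = pq⁴, (p²q²)³ = q⁶, (p²q²)⁴ = p²q⁸, (p²q²)⁵ = pq, (p²q²)⁶ = q³, (p²q²)⁷ = p²q⁵, (p²q²)⁸ = pq⁷, (p²q²)⁹ = e.
The smallest positive k with (p²q²)ᵏ = e is 9, so |⟨p²q²⟩| = 9.

Answer: 9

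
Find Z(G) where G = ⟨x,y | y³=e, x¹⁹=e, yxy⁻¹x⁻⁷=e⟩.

An element z ∈ Z(G) iff z commutes with every generator.
For example e is central: e·x = x = x·e; e·y = y = y·e.
Whereas x ∉ Z(G) since x·y = xy ≠ x⁷y = y·x.
Checking each of the 57 elements this way gives Z(G) = {e}, of order 1.

Answer: {e}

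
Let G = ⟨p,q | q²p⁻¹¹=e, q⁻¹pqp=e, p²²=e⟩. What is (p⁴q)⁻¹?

The order of (p⁴q) is 4 (smallest k with (p⁴q)ᵏ = e), so (p⁴q)⁻¹ = (p⁴q)³ = p⁴q⁻¹.
Check: (p⁴q) · (p⁴q⁻¹) → (p⁴q) · p⁴ = q;   q · q⁻¹ = e, giving e as required.

Answer: p⁴q⁻¹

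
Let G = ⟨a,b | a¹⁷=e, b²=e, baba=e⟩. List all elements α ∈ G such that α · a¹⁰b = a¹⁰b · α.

⟨a¹⁰b⟩ ⊆ C_G(a¹⁰b) since powers of a¹⁰b commute with a¹⁰b; so |C_G(a¹⁰b)| ≥ |⟨a¹⁰b⟩| = 2.
By orbit–stabilizer, |C_G(a¹⁰b)| = |G| / |conj. class of a¹⁰b| = 34 / 17 = 2.
The 2 elements commuting with a¹⁰b are {e, a¹⁰b}.

Answer: {e, a¹⁰b}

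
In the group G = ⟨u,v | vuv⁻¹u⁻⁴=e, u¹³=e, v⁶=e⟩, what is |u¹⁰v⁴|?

Compute successive powers until reaching e:
  (u¹⁰v⁴)¹ = u¹⁰v⁴, (u¹⁰v⁴)² = u⁹v², (u¹⁰v⁴)³ = e.
The smallest positive k with (u¹⁰v⁴)ᵏ = e is 3.

Answer: 3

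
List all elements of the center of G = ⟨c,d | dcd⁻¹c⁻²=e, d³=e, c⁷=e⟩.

An element z ∈ Z(G) iff z commutes with every generator.
For example e is central: e·c = c = c·e; e·d = d = d·e.
Whereas c ∉ Z(G) since c·d = cd ≠ c²d = d·c.
Checking each of the 21 elements this way gives Z(G) = {e}, of order 1.

Answer: {e}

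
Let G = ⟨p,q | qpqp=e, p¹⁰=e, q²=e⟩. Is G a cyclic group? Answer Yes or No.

Every cyclic group is abelian. But p·q = pq while q·p = p⁹q, so p·q ≠ q·p and G is not abelian. Hence G is not cyclic.

Answer: No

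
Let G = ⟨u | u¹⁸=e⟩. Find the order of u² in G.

Compute successive powers until reaching e:
  (u²)¹ = u², (u²)² = u⁴, (u²)³ = u⁶, (u²)⁴ = u⁸, (u²)⁵ = u¹⁰, (u²)⁶ = u¹², (u²)⁷ = u¹⁴, (u²)⁸ = u¹⁶, (u²)⁹ = e.
The smallest positive k with (u²)ᵏ = e is 9.

Answer: 9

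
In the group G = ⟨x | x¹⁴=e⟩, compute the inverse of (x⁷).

The order of (x⁷) is 2 (smallest k with (x⁷)ᵏ = e), so (x⁷)⁻¹ = (x⁷)¹ = x⁷.
Check: (x⁷) · (x⁷) → (x⁷) · x⁷ = e, giving e as required.

Answer: x⁷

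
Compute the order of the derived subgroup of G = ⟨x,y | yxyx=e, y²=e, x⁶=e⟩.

G' = [G, G] is generated by all commutators. The generator-pair commutators are: [x, y] = x².
The subgroup they normally generate is {e, x², x⁴}, of order 3.
Check: |G/G'| = 12/3 = 4 is the order of the abelianisation.

Answer: 3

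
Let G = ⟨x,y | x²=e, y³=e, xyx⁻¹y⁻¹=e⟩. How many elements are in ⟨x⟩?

|⟨x⟩| equals the order of x. Compute successive powers until reaching e:
  x¹ = x, x² = e.
The smallest positive k with xᵏ = e is 2, so |⟨x⟩| = 2.

Answer: 2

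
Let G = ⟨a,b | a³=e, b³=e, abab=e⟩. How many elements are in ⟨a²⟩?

|⟨a²⟩| equals the order of a². Compute successive powers until reaching e:
  (a²)¹ = a², (a²)² = a, (a²)³ = e.
The smallest positive k with (a²)ᵏ = e is 3, so |⟨a²⟩| = 3.

Answer: 3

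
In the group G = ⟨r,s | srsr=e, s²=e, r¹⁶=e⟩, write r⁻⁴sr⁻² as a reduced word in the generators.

Multiply left to right, reducing at each step:
  (r¹²) · s = r¹²s
  (r¹²s) · r⁻² = r¹⁴s

Answer: r¹⁴s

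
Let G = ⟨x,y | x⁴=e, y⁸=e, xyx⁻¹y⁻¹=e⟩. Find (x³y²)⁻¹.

The order of (x³y²) is 4 (smallest k with (x³y²)ᵏ = e), so (x³y²)⁻¹ = (x³y²)³ = xy⁶.
Check: (x³y²) · (xy⁶) → (x³y²) · x = y²;   (y²) · y⁶ = e, giving e as required.

Answer: xy⁶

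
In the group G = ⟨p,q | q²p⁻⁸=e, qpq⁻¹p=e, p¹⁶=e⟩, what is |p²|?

Compute successive powers until reaching e:
  (p²)¹ = p², (p²)² = p⁴, (p²)³ = p⁶, (p²)⁴ = p⁸, (p²)⁵ = p¹⁰, (p²)⁶ = p¹², (p²)⁷ = p¹⁴, (p²)⁸ = e.
The smallest positive k with (p²)ᵏ = e is 8.

Answer: 8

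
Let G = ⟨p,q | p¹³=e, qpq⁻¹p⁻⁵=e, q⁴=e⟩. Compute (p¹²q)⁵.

Compute successive powers of (p¹²q), reducing at each step:
  (p¹²q)²: (p¹²q) · p¹² = p⁷q;   (p⁷q) · q = p⁷q²
  (p¹²q)³: (p⁷q²) · p¹² = p⁸q²;   (p⁸q²) · q = p⁸q³
  (p¹²q)⁴: (p⁸q³) · p¹² = q³;   (q³) · q = e
  (p¹²q)⁵: e · p¹² = p¹²;   (p¹²) · q = p¹²q

Answer: p¹²q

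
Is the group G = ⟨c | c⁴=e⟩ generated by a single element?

|G| = 4. The element c has order 4 (its powers give 4 distinct elements), so ⟨c⟩ = G and G is cyclic.

Answer: Yes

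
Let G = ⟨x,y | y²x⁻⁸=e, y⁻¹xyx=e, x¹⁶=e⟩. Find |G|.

Enumerate words in the generators, reducing via the relations: the distinct elements are
  {e, x, y, xy, x², x³, x⁴, x⁵, x⁶, x⁷, x⁸, x⁹, x²y, x³y, x¹², x¹³, x¹¹, x¹⁰, x¹⁴, x¹⁵, x⁴y, x⁵y, x⁶y, x⁷y, y⁻¹, xy⁻¹, x²y⁻¹, x³y⁻¹, x⁴y⁻¹, x⁵y⁻¹, x⁶y⁻¹, x⁷y⁻¹}.
No further products give new elements, so |G| = 32.

Answer: 32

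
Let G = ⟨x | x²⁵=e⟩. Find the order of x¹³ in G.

Compute successive powers until reaching e:
  (x¹³)¹ = x¹³, (x¹³)² = x, (x¹³)³ = x¹⁴, (x¹³)⁴ = x², (x¹³)⁵ = x¹⁵, (x¹³)⁶ = x³, (x¹³)⁷ = x¹⁶, (x¹³)⁸ = x⁴, (x¹³)⁹ = x¹⁷, (x¹³)¹⁰ = x⁵, (x¹³)¹¹ = x¹⁸, (x¹³)¹² = x⁶, (x¹³)¹³ = x¹⁹, (x¹³)¹⁴ = x⁷, (x¹³)¹⁵ = x²⁰, (x¹³)¹⁶ = x⁸, (x¹³)¹⁷ = x²¹, (x¹³)¹⁸ = x⁹, (x¹³)¹⁹ = x²², (x¹³)²⁰ = x¹⁰, (x¹³)²¹ = x²³, (x¹³)²² = x¹¹, (x¹³)²³ = x²⁴, (x¹³)²⁴ = x¹², (x¹³)²⁵ = e.
The smallest positive k with (x¹³)ᵏ = e is 25.

Answer: 25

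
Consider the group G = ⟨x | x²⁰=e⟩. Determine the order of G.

G is generated by a single element, so G is cyclic. The relator gives x²⁰ = e and no smaller power is forced to be e, so the 20 powers {e, x, x², x³, x⁴, x⁵, x⁶, x⁷, x⁸, x⁹, x¹², x¹³, x¹¹, x¹⁰, x¹⁴, x¹⁵, x¹⁶, x¹⁷, x¹⁸, x¹⁹} are distinct. Hence |G| = 20.

Answer: 20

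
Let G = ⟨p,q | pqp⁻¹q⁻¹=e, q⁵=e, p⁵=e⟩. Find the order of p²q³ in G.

Compute successive powers until reaching e:
  (p²q³)¹ = p²q³, (p²q³)² = p⁴q, (p²q³)³ = pq⁴, (p²q³)⁴ = p³q², (p²q³)⁵ = e.
The smallest positive k with (p²q³)ᵏ = e is 5.

Answer: 5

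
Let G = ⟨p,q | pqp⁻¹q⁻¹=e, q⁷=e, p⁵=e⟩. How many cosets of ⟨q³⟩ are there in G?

First find ord(q³) by computing successive powers:
  (q³)¹ = q³, (q³)² = q⁶, (q³)³ = q², (q³)⁴ = q⁵, (q³)⁵ = q, (q³)⁶ = q⁴, (q³)⁷ = e.
So |⟨q³⟩| = ord(q³) = 7. With |G| = 35, by Lagrange [G : ⟨q³⟩] = 35/7 = 5.

Answer: 5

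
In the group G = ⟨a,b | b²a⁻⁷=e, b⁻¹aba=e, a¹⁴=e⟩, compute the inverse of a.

The order of a is 14 (smallest k with aᵏ = e), so a⁻¹ = a¹³ = a¹³.
Check: a · (a¹³) → a · a¹³ = e, giving e as required.

Answer: a¹³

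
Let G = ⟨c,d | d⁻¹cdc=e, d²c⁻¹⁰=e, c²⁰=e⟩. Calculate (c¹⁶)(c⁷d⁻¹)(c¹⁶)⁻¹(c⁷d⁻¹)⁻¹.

[(c¹⁶), (c⁷d⁻¹)] = (c¹⁶)·(c⁷d⁻¹)·(c¹⁶)⁻¹·(c⁷d⁻¹)⁻¹.
  (c¹⁶) · (c⁷d⁻¹) = c³d⁻¹
  (c³d⁻¹) · (c⁴) = c⁹d
  (c⁹d) · (c⁷d) = c¹²

Answer: c¹²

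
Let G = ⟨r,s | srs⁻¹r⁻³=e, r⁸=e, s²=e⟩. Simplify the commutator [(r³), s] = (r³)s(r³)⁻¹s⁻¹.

[(r³), s] = (r³)·s·(r³)⁻¹·s⁻¹.
  (r³) · s = r³s
  (r³s) · (r⁵) = r²s
  (r²s) · s = r²

Answer: r²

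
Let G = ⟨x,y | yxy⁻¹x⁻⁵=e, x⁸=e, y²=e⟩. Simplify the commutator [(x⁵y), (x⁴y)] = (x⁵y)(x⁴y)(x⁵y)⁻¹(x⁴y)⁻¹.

[(x⁵y), (x⁴y)] = (x⁵y)·(x⁴y)·(x⁵y)⁻¹·(x⁴y)⁻¹.
  (x⁵y) · (x⁴y) = x
  x · (x⁷y) = y
  y · (x⁴y) = x⁴

Answer: x⁴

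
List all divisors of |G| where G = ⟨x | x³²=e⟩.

|G| = 32 = 2⁵. By Lagrange's theorem the order of any subgroup divides 32; the divisors of 32 are 1, 2, 4, 8, 16, 32.

Answer: 1, 2, 4, 8, 16, 32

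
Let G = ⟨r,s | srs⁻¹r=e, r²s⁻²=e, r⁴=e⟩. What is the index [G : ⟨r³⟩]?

First find ord(r³) by computing successive powers:
  (r³)¹ = r³, (r³)² = r², (r³)³ = r, (r³)⁴ = e.
So |⟨r³⟩| = ord(r³) = 4. With |G| = 8, by Lagrange [G : ⟨r³⟩] = 8/4 = 2.

Answer: 2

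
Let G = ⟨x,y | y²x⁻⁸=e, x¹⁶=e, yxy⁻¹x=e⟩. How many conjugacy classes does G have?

The conjugacy classes (representative and size) are:
  [e] (size 1), [x] (size 2), [x¹⁴] (size 2), [x¹³] (size 2), [x¹²] (size 2), [x⁵] (size 2), [x¹⁰] (size 2), [x⁷] (size 2), [x⁸] (size 1), [y⁻¹] (size 8), [x⁷y⁻¹] (size 8).
Class equation: 1 + 2 + 2 + 2 + 2 + 2 + 2 + 2 + 1 + 8 + 8 = 32 = |G|. So G has 11 conjugacy classes.

Answer: 11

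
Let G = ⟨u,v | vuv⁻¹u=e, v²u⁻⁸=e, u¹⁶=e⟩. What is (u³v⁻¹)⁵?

Compute successive powers of (u³v⁻¹), reducing at each step:
  (u³v⁻¹)²: (u³v⁻¹) · u³ = v⁻¹;   (v⁻¹) · v⁻¹ = u⁸
  (u³v⁻¹)³: (u⁸) · u³ = u¹¹;   (u¹¹) · v⁻¹ = u³v
  (u³v⁻¹)⁴: (u³v) · u³ = v;   v · v⁻¹ = e
  (u³v⁻¹)⁵: e · u³ = u³;   (u³) · v⁻¹ = u³v⁻¹

Answer: u³v⁻¹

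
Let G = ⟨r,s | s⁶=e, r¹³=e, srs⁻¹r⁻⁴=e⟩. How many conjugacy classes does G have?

The conjugacy classes (representative and size) are:
  [e] (size 1), [r⁴] (size 6), [r¹¹] (size 6), [r⁷s] (size 13), [r⁸s²] (size 13), [r¹²s³] (size 13), [r⁵s⁴] (size 13), [r¹¹s⁵] (size 13).
Class equation: 1 + 6 + 6 + 13 + 13 + 13 + 13 + 13 = 78 = |G|. So G has 8 conjugacy classes.

Answer: 8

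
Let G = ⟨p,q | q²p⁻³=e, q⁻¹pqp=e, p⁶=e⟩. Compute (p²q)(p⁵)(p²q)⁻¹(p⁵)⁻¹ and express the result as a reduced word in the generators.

[(p²q), (p⁵)] = (p²q)·(p⁵)·(p²q)⁻¹·(p⁵)⁻¹.
  (p²q) · (p⁵) = q⁻¹
  (q⁻¹) · (p²q⁻¹) = p
  p · p = p²

Answer: p²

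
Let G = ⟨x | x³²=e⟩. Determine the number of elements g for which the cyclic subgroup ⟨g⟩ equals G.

G is cyclic of order 32. An element generates G iff its order is 32, and a cyclic group of order 32 has exactly φ(32) = 16 such elements.

Answer: 16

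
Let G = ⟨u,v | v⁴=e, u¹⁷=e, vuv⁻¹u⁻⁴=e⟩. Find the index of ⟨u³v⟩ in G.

First find ord(u³v) by computing successive powers:
  (u³v)¹ = u³v, (u³v)² = u¹⁵v², (u³v)³ = u¹²v³, (u³v)⁴ = e.
So |⟨u³v⟩| = ord(u³v) = 4. With |G| = 68, by Lagrange [G : ⟨u³v⟩] = 68/4 = 17.

Answer: 17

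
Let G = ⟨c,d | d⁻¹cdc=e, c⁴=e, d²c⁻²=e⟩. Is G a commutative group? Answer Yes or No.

c·d = cd but d·c = cd⁻¹, so c·d ≠ d·c and G is not abelian.

Answer: No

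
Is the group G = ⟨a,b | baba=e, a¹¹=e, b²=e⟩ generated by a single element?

Every cyclic group is abelian. But a·b = ab while b·a = a¹⁰b, so a·b ≠ b·a and G is not abelian. Hence G is not cyclic.

Answer: No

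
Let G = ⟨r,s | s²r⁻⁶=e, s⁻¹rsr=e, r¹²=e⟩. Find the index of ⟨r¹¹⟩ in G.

First find ord(r¹¹) by computing successive powers:
  (r¹¹)¹ = r¹¹, (r¹¹)² = r¹⁰, (r¹¹)³ = r⁹, (r¹¹)⁴ = r⁸, (r¹¹)⁵ = r⁷, (r¹¹)⁶ = r⁶, (r¹¹)⁷ = r⁵, (r¹¹)⁸ = r⁴, (r¹¹)⁹ = r³, (r¹¹)¹⁰ = r², (r¹¹)¹¹ = r, (r¹¹)¹² = e.
So |⟨r¹¹⟩| = ord(r¹¹) = 12. With |G| = 24, by Lagrange [G : ⟨r¹¹⟩] = 24/12 = 2.

Answer: 2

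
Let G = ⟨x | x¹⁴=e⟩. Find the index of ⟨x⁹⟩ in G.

First find ord(x⁹) by computing successive powers:
  (x⁹)¹ = x⁹, (x⁹)² = x⁴, (x⁹)³ = x¹³, (x⁹)⁴ = x⁸, (x⁹)⁵ = x³, (x⁹)⁶ = x¹², (x⁹)⁷ = x⁷, (x⁹)⁸ = x², (x⁹)⁹ = x¹¹, (x⁹)¹⁰ = x⁶, (x⁹)¹¹ = x, (x⁹)¹² = x¹⁰, (x⁹)¹³ = x⁵, (x⁹)¹⁴ = e.
So |⟨x⁹⟩| = ord(x⁹) = 14. With |G| = 14, by Lagrange [G : ⟨x⁹⟩] = 14/14 = 1.

Answer: 1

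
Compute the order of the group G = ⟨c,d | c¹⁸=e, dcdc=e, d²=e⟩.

Enumerate words in the generators, reducing via the relations: the distinct elements are
  {c, d, e, cd, c², c³, c⁴, c⁵, c⁶, c⁷, c⁸, c⁹, c²d, c³d, c¹², c¹³, c¹¹, c¹⁰, c¹⁴, c¹⁵, c¹⁶, c¹⁷, c⁴d, c⁵d, c⁶d, c⁷d, c⁸d, c⁹d, c¹²d, c¹³d, c¹¹d, c¹⁰d, c¹⁴d, c¹⁵d, c¹⁶d, c¹⁷d}.
No further products give new elements, so |G| = 36.

Answer: 36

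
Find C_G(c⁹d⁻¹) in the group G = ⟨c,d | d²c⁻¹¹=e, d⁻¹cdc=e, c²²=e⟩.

⟨c⁹d⁻¹⟩ ⊆ C_G(c⁹d⁻¹) since powers of c⁹d⁻¹ commute with c⁹d⁻¹; so |C_G(c⁹d⁻¹)| ≥ |⟨c⁹d⁻¹⟩| = 4.
By orbit–stabilizer, |C_G(c⁹d⁻¹)| = |G| / |conj. class of c⁹d⁻¹| = 44 / 11 = 4.
The 4 elements commuting with c⁹d⁻¹ are {e, c¹¹, c⁹d, c⁹d⁻¹}.

Answer: {e, c¹¹, c⁹d, c⁹d⁻¹}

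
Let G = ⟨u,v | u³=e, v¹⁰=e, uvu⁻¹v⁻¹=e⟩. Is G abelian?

Each pair of generators commutes: u·v = uv = v·u. Since the generators pairwise commute, every element of G commutes with every other, so G is abelian.

Answer: Yes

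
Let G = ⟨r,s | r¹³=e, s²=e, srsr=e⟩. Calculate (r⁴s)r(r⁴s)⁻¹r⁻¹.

[(r⁴s), r] = (r⁴s)·r·(r⁴s)⁻¹·r⁻¹.
  (r⁴s) · r = r³s
  (r³s) · (r⁴s) = r¹²
  (r¹²) · (r¹²) = r¹¹

Answer: r¹¹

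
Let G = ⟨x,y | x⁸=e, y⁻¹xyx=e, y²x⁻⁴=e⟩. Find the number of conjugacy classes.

The conjugacy classes (representative and size) are:
  [e] (size 1), [x⁷] (size 2), [x⁶] (size 2), [x³] (size 2), [x⁴] (size 1), [x²y⁻¹] (size 4), [x³y⁻¹] (size 4).
Class equation: 1 + 2 + 2 + 2 + 1 + 4 + 4 = 16 = |G|. So G has 7 conjugacy classes.

Answer: 7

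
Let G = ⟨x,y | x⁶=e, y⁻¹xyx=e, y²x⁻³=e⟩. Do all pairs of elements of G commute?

x·y = xy but y·x = x²y⁻¹, so x·y ≠ y·x and G is not abelian.

Answer: No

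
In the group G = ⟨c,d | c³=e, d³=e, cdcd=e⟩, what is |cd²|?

Compute successive powers until reaching e:
  (cd²)¹ = cd², (cd²)² = dc², (cd²)³ = e.
The smallest positive k with (cd²)ᵏ = e is 3.

Answer: 3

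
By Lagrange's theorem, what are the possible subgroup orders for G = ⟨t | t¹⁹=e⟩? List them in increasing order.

|G| = 19 = 19. By Lagrange's theorem the order of any subgroup divides 19; the divisors of 19 are 1, 19.

Answer: 1, 19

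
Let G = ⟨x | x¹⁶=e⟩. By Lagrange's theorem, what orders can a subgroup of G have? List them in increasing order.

|G| = 16 = 2⁴. By Lagrange's theorem the order of any subgroup divides 16; the divisors of 16 are 1, 2, 4, 8, 16.

Answer: 1, 2, 4, 8, 16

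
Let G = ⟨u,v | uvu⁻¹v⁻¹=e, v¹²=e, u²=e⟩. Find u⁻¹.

The order of u is 2 (smallest k with uᵏ = e), so u⁻¹ = u¹ = u.
Check: u · u → u · u = e, giving e as required.

Answer: u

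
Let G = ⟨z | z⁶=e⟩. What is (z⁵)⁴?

Compute successive powers of (z⁵), reducing at each step:
  (z⁵)²: (z⁵) · z⁵ = z⁴
  (z⁵)³: (z⁴) · z⁵ = z³
  (z⁵)⁴: (z³) · z⁵ = z²

Answer: z²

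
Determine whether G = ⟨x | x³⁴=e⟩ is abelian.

G has a single generator, so G is cyclic and hence abelian.

Answer: Yes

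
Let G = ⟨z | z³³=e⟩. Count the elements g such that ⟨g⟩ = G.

G is cyclic of order 33. An element generates G iff its order is 33, and a cyclic group of order 33 has exactly φ(33) = 20 such elements.

Answer: 20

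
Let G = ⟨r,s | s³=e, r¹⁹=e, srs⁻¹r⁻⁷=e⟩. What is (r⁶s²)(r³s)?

Compute (r⁶s²) · (r³s) by multiplying left to right and reducing via the relations at each step:
  (r⁶s²) · r³ = rs²
  (rs²) · s = r

Answer: r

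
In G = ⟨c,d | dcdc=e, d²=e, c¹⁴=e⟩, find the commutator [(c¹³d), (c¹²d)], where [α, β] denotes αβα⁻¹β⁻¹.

[(c¹³d), (c¹²d)] = (c¹³d)·(c¹²d)·(c¹³d)⁻¹·(c¹²d)⁻¹.
  (c¹³d) · (c¹²d) = c
  c · (c¹³d) = d
  d · (c¹²d) = c²

Answer: c²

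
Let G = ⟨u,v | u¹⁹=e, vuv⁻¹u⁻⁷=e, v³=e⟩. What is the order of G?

Enumerate words in the generators, reducing via the relations: the distinct elements are
  {e, u, v, uv, u², u³, u⁴, u⁵, u⁶, u⁷, u⁸, u⁹, v², uv², u²v, u³v, u¹², u¹³, u¹¹, u¹⁰, u¹⁴, u¹⁵, u¹⁶, u¹⁷, u¹⁸, u⁴v, u⁵v, u⁶v, u⁷v, u⁸v, u⁹v, u²v², u³v², u¹²v, u¹³v, u¹¹v, u¹⁰v, u¹⁴v, u¹⁵v, u¹⁶v, u¹⁷v, u¹⁸v, u⁴v², u⁵v², u⁶v², u⁷v², u⁸v², u⁹v², u¹²v², u¹³v², u¹¹v², u¹⁰v², u¹⁴v², u¹⁵v², u¹⁶v², u¹⁷v², u¹⁸v²}.
No further products give new elements, so |G| = 57.

Answer: 57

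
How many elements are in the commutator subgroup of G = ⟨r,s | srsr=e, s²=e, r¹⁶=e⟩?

G' = [G, G] is generated by all commutators. The generator-pair commutators are: [r, s] = r².
The subgroup they normally generate is {e, r², r⁴, r⁶, r⁸, r¹⁰, r¹², r¹⁴}, of order 8.
Check: |G/G'| = 32/8 = 4 is the order of the abelianisation.

Answer: 8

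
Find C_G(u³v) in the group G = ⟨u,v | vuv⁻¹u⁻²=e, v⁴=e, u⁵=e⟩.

⟨u³v⟩ ⊆ C_G(u³v) since powers of u³v commute with u³v; so |C_G(u³v)| ≥ |⟨u³v⟩| = 4.
By orbit–stabilizer, |C_G(u³v)| = |G| / |conj. class of u³v| = 20 / 5 = 4.
The 4 elements commuting with u³v are {e, uv³, u³v, u⁴v²}.

Answer: {e, uv³, u³v, u⁴v²}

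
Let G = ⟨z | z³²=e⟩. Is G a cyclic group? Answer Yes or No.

|G| = 32. The element z has order 32 (its powers give 32 distinct elements), so ⟨z⟩ = G and G is cyclic.

Answer: Yes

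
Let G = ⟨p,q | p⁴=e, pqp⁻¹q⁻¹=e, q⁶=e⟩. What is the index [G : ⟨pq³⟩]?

First find ord(pq³) by computing successive powers:
  (pq³)¹ = pq³, (pq³)² = p², (pq³)³ = p³q³, (pq³)⁴ = e.
So |⟨pq³⟩| = ord(pq³) = 4. With |G| = 24, by Lagrange [G : ⟨pq³⟩] = 24/4 = 6.

Answer: 6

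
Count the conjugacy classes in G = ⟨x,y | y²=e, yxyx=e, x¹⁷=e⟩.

The conjugacy classes (representative and size) are:
  [e] (size 1), [x¹⁶] (size 2), [x²] (size 2), [x³] (size 2), [x¹³] (size 2), [x¹²] (size 2), [x⁶] (size 2), [x¹⁰] (size 2), [x⁹] (size 2), [x⁷y] (size 17).
Class equation: 1 + 2 + 2 + 2 + 2 + 2 + 2 + 2 + 2 + 17 = 34 = |G|. So G has 10 conjugacy classes.

Answer: 10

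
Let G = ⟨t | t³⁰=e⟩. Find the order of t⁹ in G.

Compute successive powers until reaching e:
  (t⁹)¹ = t⁹, (t⁹)² = t¹⁸, (t⁹)³ = t²⁷, (t⁹)⁴ = t⁶, (t⁹)⁵ = t¹⁵, (t⁹)⁶ = t²⁴, (t⁹)⁷ = t³, (t⁹)⁸ = t¹², (t⁹)⁹ = t²¹, (t⁹)¹⁰ = e.
The smallest positive k with (t⁹)ᵏ = e is 10.

Answer: 10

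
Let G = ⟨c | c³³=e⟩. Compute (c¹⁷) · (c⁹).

Compute (c¹⁷) · (c⁹) by multiplying left to right and reducing via the relations at each step:
  (c¹⁷) · c⁹ = c²⁶

Answer: c²⁶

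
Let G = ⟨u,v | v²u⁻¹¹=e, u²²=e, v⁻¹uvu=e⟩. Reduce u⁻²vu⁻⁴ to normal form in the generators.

Multiply left to right, reducing at each step:
  (u²⁰) · v = u⁹v⁻¹
  (u⁹v⁻¹) · u⁻⁴ = u²v

Answer: u²v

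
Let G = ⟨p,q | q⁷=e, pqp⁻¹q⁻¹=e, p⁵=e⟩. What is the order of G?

Enumerate words in the generators, reducing via the relations: the distinct elements are
  {e, p, q, pq, p², p³, p⁴, q², q³, q⁴, q⁵, q⁶, pq², pq³, pq⁴, pq⁵, pq⁶, p²q, p³q, p⁴q, p²q², p²q³, p²q⁴, p²q⁵, p²q⁶, p³q², p³q³, p³q⁴, p³q⁵, p³q⁶, p⁴q², p⁴q³, p⁴q⁴, p⁴q⁵, p⁴q⁶}.
No further products give new elements, so |G| = 35.

Answer: 35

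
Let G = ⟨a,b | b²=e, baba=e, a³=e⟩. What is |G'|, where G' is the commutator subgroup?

G' = [G, G] is generated by all commutators. The generator-pair commutators are: [a, b] = a².
The subgroup they normally generate is {e, a, a²}, of order 3.
Check: |G/G'| = 6/3 = 2 is the order of the abelianisation.

Answer: 3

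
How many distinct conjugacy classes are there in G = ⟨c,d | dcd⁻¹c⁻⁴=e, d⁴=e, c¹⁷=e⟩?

The conjugacy classes (representative and size) are:
  [e] (size 1), [c⁴] (size 4), [c²] (size 4), [c⁵] (size 4), [c¹¹] (size 4), [c⁷d] (size 17), [c³d²] (size 17), [c⁹d³] (size 17).
Class equation: 1 + 4 + 4 + 4 + 4 + 17 + 17 + 17 = 68 = |G|. So G has 8 conjugacy classes.

Answer: 8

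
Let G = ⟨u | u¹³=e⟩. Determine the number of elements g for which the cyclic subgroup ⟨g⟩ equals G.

G is cyclic of order 13. An element generates G iff its order is 13, and a cyclic group of order 13 has exactly φ(13) = 12 such elements.

Answer: 12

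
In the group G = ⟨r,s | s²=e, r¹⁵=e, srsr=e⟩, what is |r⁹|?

Compute successive powers until reaching e:
  (r⁹)¹ = r⁹, (r⁹)² = r³, (r⁹)³ = r¹², (r⁹)⁴ = r⁶, (r⁹)⁵ = e.
The smallest positive k with (r⁹)ᵏ = e is 5.

Answer: 5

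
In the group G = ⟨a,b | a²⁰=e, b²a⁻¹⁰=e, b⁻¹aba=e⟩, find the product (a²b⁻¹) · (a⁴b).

Compute (a²b⁻¹) · (a⁴b) by multiplying left to right and reducing via the relations at each step:
  (a²b⁻¹) · a⁴ = a⁸b
  (a⁸b) · b = a¹⁸

Answer: a¹⁸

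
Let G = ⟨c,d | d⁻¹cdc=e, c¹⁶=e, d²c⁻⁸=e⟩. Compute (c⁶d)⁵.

Compute successive powers of (c⁶d), reducing at each step:
  (c⁶d)²: (c⁶d) · c⁶ = d;   d · d = c⁸
  (c⁶d)³: (c⁸) · c⁶ = c¹⁴;   (c¹⁴) · d = c⁶d⁻¹
  (c⁶d)⁴: (c⁶d⁻¹) · c⁶ = d⁻¹;   (d⁻¹) · d = e
  (c⁶d)⁵: e · c⁶ = c⁶;   (c⁶) · d = c⁶d

Answer: c⁶d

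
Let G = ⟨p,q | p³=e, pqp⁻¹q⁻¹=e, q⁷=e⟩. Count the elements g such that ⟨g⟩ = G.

G is cyclic of order 21. An element generates G iff its order is 21, and a cyclic group of order 21 has exactly φ(21) = 12 such elements.

Answer: 12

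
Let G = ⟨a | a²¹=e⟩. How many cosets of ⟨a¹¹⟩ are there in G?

First find ord(a¹¹) by computing successive powers:
  (a¹¹)¹ = a¹¹, (a¹¹)² = a, (a¹¹)³ = a¹², (a¹¹)⁴ = a², (a¹¹)⁵ = a¹³, (a¹¹)⁶ = a³, (a¹¹)⁷ = a¹⁴, (a¹¹)⁸ = a⁴, (a¹¹)⁹ = a¹⁵, (a¹¹)¹⁰ = a⁵, (a¹¹)¹¹ = a¹⁶, (a¹¹)¹² = a⁶, (a¹¹)¹³ = a¹⁷, (a¹¹)¹⁴ = a⁷, (a¹¹)¹⁵ = a¹⁸, (a¹¹)¹⁶ = a⁸, (a¹¹)¹⁷ = a¹⁹, (a¹¹)¹⁸ = a⁹, (a¹¹)¹⁹ = a²⁰, (a¹¹)²⁰ = a¹⁰, (a¹¹)²¹ = e.
So |⟨a¹¹⟩| = ord(a¹¹) = 21. With |G| = 21, by Lagrange [G : ⟨a¹¹⟩] = 21/21 = 1.

Answer: 1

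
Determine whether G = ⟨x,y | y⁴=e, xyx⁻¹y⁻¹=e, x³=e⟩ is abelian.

Each pair of generators commutes: x·y = xy = y·x. Since the generators pairwise commute, every element of G commutes with every other, so G is abelian.

Answer: Yes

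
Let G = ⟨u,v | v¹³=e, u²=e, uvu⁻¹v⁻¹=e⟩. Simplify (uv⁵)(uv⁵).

Compute (uv⁵) · (uv⁵) by multiplying left to right and reducing via the relations at each step:
  (uv⁵) · u = v⁵
  (v⁵) · v⁵ = v¹⁰

Answer: v¹⁰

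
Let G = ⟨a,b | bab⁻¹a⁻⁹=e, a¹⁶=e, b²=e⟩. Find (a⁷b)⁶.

Compute successive powers of (a⁷b), reducing at each step:
  (a⁷b)²: (a⁷b) · a⁷ = a⁶b;   (a⁶b) · b = a⁶
  (a⁷b)³: (a⁶) · a⁷ = a¹³;   (a¹³) · b = a¹³b
  (a⁷b)⁴: (a¹³b) · a⁷ = a¹²b;   (a¹²b) · b = a¹²
  (a⁷b)⁵: (a¹²) · a⁷ = a³;   (a³) · b = a³b
  (a⁷b)⁶: (a³b) · a⁷ = a²b;   (a²b) · b = a²

Answer: a²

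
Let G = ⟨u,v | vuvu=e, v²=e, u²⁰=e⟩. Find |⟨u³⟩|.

|⟨u³⟩| equals the order of u³. Compute successive powers until reaching e:
  (u³)¹ = u³, (u³)² = u⁶, (u³)³ = u⁹, (u³)⁴ = u¹², (u³)⁵ = u¹⁵, (u³)⁶ = u¹⁸, (u³)⁷ = u, (u³)⁸ = u⁴, (u³)⁹ = u⁷, (u³)¹⁰ = u¹⁰, (u³)¹¹ = u¹³, (u³)¹² = u¹⁶, (u³)¹³ = u¹⁹, (u³)¹⁴ = u², (u³)¹⁵ = u⁵, (u³)¹⁶ = u⁸, (u³)¹⁷ = u¹¹, (u³)¹⁸ = u¹⁴, (u³)¹⁹ = u¹⁷, (u³)²⁰ = e.
The smallest positive k with (u³)ᵏ = e is 20, so |⟨u³⟩| = 20.

Answer: 20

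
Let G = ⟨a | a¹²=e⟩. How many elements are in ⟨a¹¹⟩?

|⟨a¹¹⟩| equals the order of a¹¹. Compute successive powers until reaching e:
  (a¹¹)¹ = a¹¹, (a¹¹)² = a¹⁰, (a¹¹)³ = a⁹, (a¹¹)⁴ = a⁸, (a¹¹)⁵ = a⁷, (a¹¹)⁶ = a⁶, (a¹¹)⁷ = a⁵, (a¹¹)⁸ = a⁴, (a¹¹)⁹ = a³, (a¹¹)¹⁰ = a², (a¹¹)¹¹ = a, (a¹¹)¹² = e.
The smallest positive k with (a¹¹)ᵏ = e is 12, so |⟨a¹¹⟩| = 12.

Answer: 12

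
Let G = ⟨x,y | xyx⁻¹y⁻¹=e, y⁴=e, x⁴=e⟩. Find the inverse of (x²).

The order of (x²) is 2 (smallest k with (x²)ᵏ = e), so (x²)⁻¹ = (x²)¹ = x².
Check: (x²) · (x²) → (x²) · x² = e, giving e as required.

Answer: x²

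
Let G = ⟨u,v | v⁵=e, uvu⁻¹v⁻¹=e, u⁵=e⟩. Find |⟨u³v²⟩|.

|⟨u³v²⟩| equals the order of u³v². Compute successive powers until reaching e:
  (u³v²)¹ = u³v², (u³v²)² = uv⁴, (u³v²)³ = u⁴v, (u³v²)⁴ = u²v³, (u³v²)⁵ = e.
The smallest positive k with (u³v²)ᵏ = e is 5, so |⟨u³v²⟩| = 5.

Answer: 5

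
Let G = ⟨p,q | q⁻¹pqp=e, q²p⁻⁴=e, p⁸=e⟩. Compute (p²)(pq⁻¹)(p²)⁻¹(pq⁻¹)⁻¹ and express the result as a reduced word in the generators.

[(p²), (pq⁻¹)] = (p²)·(pq⁻¹)·(p²)⁻¹·(pq⁻¹)⁻¹.
  (p²) · (pq⁻¹) = p³q⁻¹
  (p³q⁻¹) · (p⁶) = pq
  (pq) · (pq) = p⁴

Answer: p⁴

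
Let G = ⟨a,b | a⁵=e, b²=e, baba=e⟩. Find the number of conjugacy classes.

The conjugacy classes (representative and size) are:
  [e] (size 1), [a] (size 2), [a²] (size 2), [b] (size 5).
Class equation: 1 + 2 + 2 + 5 = 10 = |G|. So G has 4 conjugacy classes.

Answer: 4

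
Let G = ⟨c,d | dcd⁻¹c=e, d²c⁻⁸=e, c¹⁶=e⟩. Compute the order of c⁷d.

Compute successive powers until reaching e:
  (c⁷d)¹ = c⁷d, (c⁷d)² = c⁸, (c⁷d)³ = c⁷d⁻¹, (c⁷d)⁴ = e.
The smallest positive k with (c⁷d)ᵏ = e is 4.

Answer: 4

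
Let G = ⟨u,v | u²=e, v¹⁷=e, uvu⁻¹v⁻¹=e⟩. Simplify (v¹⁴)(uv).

Compute (v¹⁴) · (uv) by multiplying left to right and reducing via the relations at each step:
  (v¹⁴) · u = uv¹⁴
  (uv¹⁴) · v = uv¹⁵

Answer: uv¹⁵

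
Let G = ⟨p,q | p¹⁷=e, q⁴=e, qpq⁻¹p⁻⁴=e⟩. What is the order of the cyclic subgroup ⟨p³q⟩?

|⟨p³q⟩| equals the order of p³q. Compute successive powers until reaching e:
  (p³q)¹ = p³q, (p³q)² = p¹⁵q², (p³q)³ = p¹²q³, (p³q)⁴ = e.
The smallest positive k with (p³q)ᵏ = e is 4, so |⟨p³q⟩| = 4.

Answer: 4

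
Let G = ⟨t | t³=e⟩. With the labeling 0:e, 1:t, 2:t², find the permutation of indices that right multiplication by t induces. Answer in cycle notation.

(0 1 2)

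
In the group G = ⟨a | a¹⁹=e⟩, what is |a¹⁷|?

Compute successive powers until reaching e:
  (a¹⁷)¹ = a¹⁷, (a¹⁷)² = a¹⁵, (a¹⁷)³ = a¹³, (a¹⁷)⁴ = a¹¹, (a¹⁷)⁵ = a⁹, (a¹⁷)⁶ = a⁷, (a¹⁷)⁷ = a⁵, (a¹⁷)⁸ = a³, (a¹⁷)⁹ = a, (a¹⁷)¹⁰ = a¹⁸, (a¹⁷)¹¹ = a¹⁶, (a¹⁷)¹² = a¹⁴, (a¹⁷)¹³ = a¹², (a¹⁷)¹⁴ = a¹⁰, (a¹⁷)¹⁵ = a⁸, (a¹⁷)¹⁶ = a⁶, (a¹⁷)¹⁷ = a⁴, (a¹⁷)¹⁸ = a², (a¹⁷)¹⁹ = e.
The smallest positive k with (a¹⁷)ᵏ = e is 19.

Answer: 19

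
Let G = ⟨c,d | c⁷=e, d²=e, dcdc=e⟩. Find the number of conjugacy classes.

The conjugacy classes (representative and size) are:
  [e] (size 1), [c⁶] (size 2), [c⁵] (size 2), [c⁴] (size 2), [cd] (size 7).
Class equation: 1 + 2 + 2 + 2 + 7 = 14 = |G|. So G has 5 conjugacy classes.

Answer: 5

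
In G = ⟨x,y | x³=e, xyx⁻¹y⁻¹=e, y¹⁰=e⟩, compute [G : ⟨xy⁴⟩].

First find ord(xy⁴) by computing successive powers:
  (xy⁴)¹ = xy⁴, (xy⁴)² = x²y⁸, (xy⁴)³ = y², (xy⁴)⁴ = xy⁶, (xy⁴)⁵ = x², (xy⁴)⁶ = y⁴, (xy⁴)⁷ = xy⁸, (xy⁴)⁸ = x²y², (xy⁴)⁹ = y⁶, (xy⁴)¹⁰ = x, (xy⁴)¹¹ = x²y⁴, (xy⁴)¹² = y⁸, (xy⁴)¹³ = xy², (xy⁴)¹⁴ = x²y⁶, (xy⁴)¹⁵ = e.
So |⟨xy⁴⟩| = ord(xy⁴) = 15. With |G| = 30, by Lagrange [G : ⟨xy⁴⟩] = 30/15 = 2.

Answer: 2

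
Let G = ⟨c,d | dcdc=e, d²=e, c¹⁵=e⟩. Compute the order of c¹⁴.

Compute successive powers until reaching e:
  (c¹⁴)¹ = c¹⁴, (c¹⁴)² = c¹³, (c¹⁴)³ = c¹², (c¹⁴)⁴ = c¹¹, (c¹⁴)⁵ = c¹⁰, (c¹⁴)⁶ = c⁹, (c¹⁴)⁷ = c⁸, (c¹⁴)⁸ = c⁷, (c¹⁴)⁹ = c⁶, (c¹⁴)¹⁰ = c⁵, (c¹⁴)¹¹ = c⁴, (c¹⁴)¹² = c³, (c¹⁴)¹³ = c², (c¹⁴)¹⁴ = c, (c¹⁴)¹⁵ = e.
The smallest positive k with (c¹⁴)ᵏ = e is 15.

Answer: 15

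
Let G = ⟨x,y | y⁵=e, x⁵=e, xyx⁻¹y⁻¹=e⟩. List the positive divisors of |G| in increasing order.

|G| = 25 = 5². By Lagrange's theorem the order of any subgroup divides 25; the divisors of 25 are 1, 5, 25.

Answer: 1, 5, 25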